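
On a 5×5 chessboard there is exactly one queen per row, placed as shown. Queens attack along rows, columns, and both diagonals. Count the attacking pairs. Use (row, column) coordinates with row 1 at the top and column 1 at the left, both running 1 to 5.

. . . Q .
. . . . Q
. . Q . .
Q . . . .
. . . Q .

Same column: (1,4)–(5,4) (column 4).
Same diagonal: (1,4)–(2,5) (|1−2| = |4−5| = 1); (1,4)–(4,1) (|1−4| = |4−1| = 3).
Total attacking pairs: 3.

3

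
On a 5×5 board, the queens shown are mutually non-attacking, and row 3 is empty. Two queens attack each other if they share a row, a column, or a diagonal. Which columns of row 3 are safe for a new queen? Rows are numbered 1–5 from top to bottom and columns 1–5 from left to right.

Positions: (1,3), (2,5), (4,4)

(1,3) attacks row 3 at column 3 and diagonals 1, 5.
(2,5) attacks row 3 at column 5 and diagonals 4.
(4,4) attacks row 3 at column 4 and diagonals 3, 5.
Attacked columns: {1, 3, 4, 5}. Safe: {2}.

columns 2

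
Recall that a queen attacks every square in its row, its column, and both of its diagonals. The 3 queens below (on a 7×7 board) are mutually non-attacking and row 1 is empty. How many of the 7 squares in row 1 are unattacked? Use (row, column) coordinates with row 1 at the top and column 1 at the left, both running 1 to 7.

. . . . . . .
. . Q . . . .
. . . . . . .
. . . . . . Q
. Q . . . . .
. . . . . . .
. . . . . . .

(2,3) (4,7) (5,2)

2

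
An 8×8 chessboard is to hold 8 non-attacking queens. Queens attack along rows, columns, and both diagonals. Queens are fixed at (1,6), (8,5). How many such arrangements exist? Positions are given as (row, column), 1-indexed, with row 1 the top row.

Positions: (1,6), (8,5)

Branch on row 2: col 1 → 0; col 2 → 0; col 3 → 3; col 4 → 0; col 8 → 0.
Sum: 0 + 0 + 3 + 0 + 0 = 3.

3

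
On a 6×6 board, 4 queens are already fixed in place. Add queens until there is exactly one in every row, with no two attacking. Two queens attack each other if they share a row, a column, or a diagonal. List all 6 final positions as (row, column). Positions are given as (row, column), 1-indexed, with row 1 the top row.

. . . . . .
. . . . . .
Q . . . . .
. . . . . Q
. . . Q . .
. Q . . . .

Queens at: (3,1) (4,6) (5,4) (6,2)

Row 1: attacked by (3,1)→{1,3}; (4,6)→{3,6}; (5,4)→{4}; (6,2)→{2}. Safe: 5. Place at column 5.
Row 2: attacked by (1,5)→{4,5,6}; (3,1)→{1,2}; (4,6)→{4,6}; (5,4)→{1,4}; (6,2)→{2,6}. Safe: 3. Place at column 3.
Columns [5, 3, 1, 6, 4, 2], r−c [-4, -1, 2, -2, 1, 4], r+c [6, 5, 4, 10, 9, 8] are all distinct, so no two queens attack.

(1,5) (2,3) (3,1) (4,6) (5,4) (6,2)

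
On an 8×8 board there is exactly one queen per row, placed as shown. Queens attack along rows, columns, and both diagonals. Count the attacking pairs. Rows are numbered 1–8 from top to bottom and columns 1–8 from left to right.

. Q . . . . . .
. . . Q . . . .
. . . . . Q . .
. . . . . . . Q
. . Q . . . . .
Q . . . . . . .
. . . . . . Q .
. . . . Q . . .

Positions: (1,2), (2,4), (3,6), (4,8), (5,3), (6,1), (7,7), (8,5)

All columns are distinct and no two queens satisfy |Δrow| = |Δcol|, so no pair attacks.

0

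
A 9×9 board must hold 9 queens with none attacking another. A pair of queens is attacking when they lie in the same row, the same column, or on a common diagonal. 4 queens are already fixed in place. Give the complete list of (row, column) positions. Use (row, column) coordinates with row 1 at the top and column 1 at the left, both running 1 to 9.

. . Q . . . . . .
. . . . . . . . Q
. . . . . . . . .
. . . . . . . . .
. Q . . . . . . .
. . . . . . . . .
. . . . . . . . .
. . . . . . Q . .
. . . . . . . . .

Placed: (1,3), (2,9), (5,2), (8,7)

(1,3) (2,9) (3,6) (4,8) (5,2) (6,4) (7,1) (8,7) (9,5)

Row 3: attacked by (1,3)→{1,3,5}; (2,9)→{8,9}; (5,2)→{2,4}; (8,7)→{2,7}. Safe: 6. Place at column 6.
Row 4: attacked by (1,3)→{3,6}; (2,9)→{7,9}; (3,6)→{5,6,7}; (5,2)→{1,2,3}; (8,7)→{3,7}. Safe: 4, 8. Place at column 8.
Row 6: attacked by (1,3)→{3,8}; (2,9)→{5,9}; (3,6)→{3,6,9}; (4,8)→{6,8}; (5,2)→{1,2,3}; (8,7)→{5,7,9}. Safe: 4. Place at column 4.
Row 7: attacked by (1,3)→{3,9}; (2,9)→{4,9}; (3,6)→{2,6}; (4,8)→{5,8}; (5,2)→{2,4}; (6,4)→{3,4,5}; (8,7)→{6,7,8}. Safe: 1. Place at column 1.
Row 9: attacked by (1,3)→{3}; (2,9)→{2,9}; (3,6)→{6}; (4,8)→{3,8}; (5,2)→{2,6}; (6,4)→{1,4,7}; (7,1)→{1,3}; (8,7)→{6,7,8}. Safe: 5. Place at column 5.
Columns [3, 9, 6, 8, 2, 4, 1, 7, 5], r−c [-2, -7, -3, -4, 3, 2, 6, 1, 4], r+c [4, 11, 9, 12, 7, 10, 8, 15, 14] are all distinct, so no two queens attack.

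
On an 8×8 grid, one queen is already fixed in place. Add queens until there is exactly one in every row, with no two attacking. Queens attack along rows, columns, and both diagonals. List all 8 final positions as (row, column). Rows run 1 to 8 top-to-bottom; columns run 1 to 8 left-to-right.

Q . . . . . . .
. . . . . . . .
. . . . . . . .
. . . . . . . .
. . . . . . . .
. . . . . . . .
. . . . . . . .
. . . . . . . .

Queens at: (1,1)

Row 2: attacked by (1,1)→{1,2}. Safe: 3, 4, 5, 6, 7, 8. Place at column 5.
Row 3: attacked by (1,1)→{1,3}; (2,5)→{4,5,6}. Safe: 2, 7, 8. Place at column 8.
Row 4: attacked by (1,1)→{1,4}; (2,5)→{3,5,7}; (3,8)→{7,8}. Safe: 2, 6. Place at column 6.
Row 5: attacked by (1,1)→{1,5}; (2,5)→{2,5,8}; (3,8)→{6,8}; (4,6)→{5,6,7}. Safe: 3, 4. Place at column 3.
Row 6: attacked by (1,1)→{1,6}; (2,5)→{1,5}; (3,8)→{5,8}; (4,6)→{4,6,8}; (5,3)→{2,3,4}. Safe: 7. Place at column 7.
Row 7: attacked by (1,1)→{1,7}; (2,5)→{5}; (3,8)→{4,8}; (4,6)→{3,6}; (5,3)→{1,3,5}; (6,7)→{6,7,8}. Safe: 2. Place at column 2.
Row 8: attacked by (1,1)→{1,8}; (2,5)→{5}; (3,8)→{3,8}; (4,6)→{2,6}; (5,3)→{3,6}; (6,7)→{5,7}; (7,2)→{1,2,3}. Safe: 4. Place at column 4.
Columns [1, 5, 8, 6, 3, 7, 2, 4], r−c [0, -3, -5, -2, 2, -1, 5, 4], r+c [2, 7, 11, 10, 8, 13, 9, 12] are all distinct, so no two queens attack.

(1,1) (2,5) (3,8) (4,6) (5,3) (6,7) (7,2) (8,4)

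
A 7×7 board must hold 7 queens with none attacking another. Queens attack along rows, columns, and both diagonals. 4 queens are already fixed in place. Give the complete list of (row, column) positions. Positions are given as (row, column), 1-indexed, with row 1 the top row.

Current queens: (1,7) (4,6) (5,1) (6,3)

(1,7) (2,2) (3,4) (4,6) (5,1) (6,3) (7,5)

Row 2: attacked by (1,7)→{6,7}; (4,6)→{4,6}; (5,1)→{1,4}; (6,3)→{3,7}. Safe: 2, 5. Place at column 2.
Row 3: attacked by (1,7)→{5,7}; (2,2)→{1,2,3}; (4,6)→{5,6,7}; (5,1)→{1,3}; (6,3)→{3,6}. Safe: 4. Place at column 4.
Row 7: attacked by (1,7)→{1,7}; (2,2)→{2,7}; (3,4)→{4}; (4,6)→{3,6}; (5,1)→{1,3}; (6,3)→{2,3,4}. Safe: 5. Place at column 5.
Columns [7, 2, 4, 6, 1, 3, 5], r−c [-6, 0, -1, -2, 4, 3, 2], r+c [8, 4, 7, 10, 6, 9, 12] are all distinct, so no two queens attack.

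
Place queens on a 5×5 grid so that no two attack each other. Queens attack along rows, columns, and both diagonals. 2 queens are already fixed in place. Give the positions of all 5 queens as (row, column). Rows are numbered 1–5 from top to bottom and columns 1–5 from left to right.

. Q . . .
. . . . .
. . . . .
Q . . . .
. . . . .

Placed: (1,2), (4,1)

Row 2: attacked by (1,2)→{1,2,3}; (4,1)→{1,3}. Safe: 4, 5. Place at column 5.
Row 3: attacked by (1,2)→{2,4}; (2,5)→{4,5}; (4,1)→{1,2}. Safe: 3. Place at column 3.
Row 5: attacked by (1,2)→{2}; (2,5)→{2,5}; (3,3)→{1,3,5}; (4,1)→{1,2}. Safe: 4. Place at column 4.
Columns [2, 5, 3, 1, 4], r−c [-1, -3, 0, 3, 1], r+c [3, 7, 6, 5, 9] are all distinct, so no two queens attack.

(1,2) (2,5) (3,3) (4,1) (5,4)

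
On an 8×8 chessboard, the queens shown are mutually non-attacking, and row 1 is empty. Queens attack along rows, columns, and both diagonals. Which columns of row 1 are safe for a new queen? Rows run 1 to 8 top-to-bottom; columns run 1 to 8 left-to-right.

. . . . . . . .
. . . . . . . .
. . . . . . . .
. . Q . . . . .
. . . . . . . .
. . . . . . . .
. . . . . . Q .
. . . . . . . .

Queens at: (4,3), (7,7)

(4,3) attacks row 1 at column 3 and diagonals 6.
(7,7) attacks row 1 at column 7 and diagonals 1.
Attacked columns: {1, 3, 6, 7}. Safe: {2, 4, 5, 8}.

columns 2, 4, 5, 8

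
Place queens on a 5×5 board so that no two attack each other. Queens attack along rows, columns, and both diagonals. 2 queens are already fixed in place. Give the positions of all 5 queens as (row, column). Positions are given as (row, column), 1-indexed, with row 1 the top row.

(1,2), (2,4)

Row 3: attacked by (1,2)→{2,4}; (2,4)→{3,4,5}. Safe: 1. Place at column 1.
Row 4: attacked by (1,2)→{2,5}; (2,4)→{2,4}; (3,1)→{1,2}. Safe: 3. Place at column 3.
Row 5: attacked by (1,2)→{2}; (2,4)→{1,4}; (3,1)→{1,3}; (4,3)→{2,3,4}. Safe: 5. Place at column 5.
Columns [2, 4, 1, 3, 5], r−c [-1, -2, 2, 1, 0], r+c [3, 6, 4, 7, 10] are all distinct, so no two queens attack.

(1,2) (2,4) (3,1) (4,3) (5,5)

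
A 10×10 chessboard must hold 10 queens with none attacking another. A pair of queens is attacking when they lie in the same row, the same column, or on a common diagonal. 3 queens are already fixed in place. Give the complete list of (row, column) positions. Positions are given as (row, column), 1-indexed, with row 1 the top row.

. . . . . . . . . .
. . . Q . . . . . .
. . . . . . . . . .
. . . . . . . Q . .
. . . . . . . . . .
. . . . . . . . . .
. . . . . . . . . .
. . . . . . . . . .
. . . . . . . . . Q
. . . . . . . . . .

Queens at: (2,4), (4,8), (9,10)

Row 1: attacked by (2,4)→{3,4,5}; (4,8)→{5,8}; (9,10)→{2,10}. Safe: 1, 6, 7, 9. Place at column 9.
Row 3: attacked by (1,9)→{7,9}; (2,4)→{3,4,5}; (4,8)→{7,8,9}; (9,10)→{4,10}. Safe: 1, 2, 6. Place at column 2.
Row 5: attacked by (1,9)→{5,9}; (2,4)→{1,4,7}; (3,2)→{2,4}; (4,8)→{7,8,9}; (9,10)→{6,10}. Safe: 3. Place at column 3.
Row 6: attacked by (1,9)→{4,9}; (2,4)→{4,8}; (3,2)→{2,5}; (4,8)→{6,8,10}; (5,3)→{2,3,4}; (9,10)→{7,10}. Safe: 1. Place at column 1.
Row 7: attacked by (1,9)→{3,9}; (2,4)→{4,9}; (3,2)→{2,6}; (4,8)→{5,8}; (5,3)→{1,3,5}; (6,1)→{1,2}; (9,10)→{8,10}. Safe: 7. Place at column 7.
Row 8: attacked by (1,9)→{2,9}; (2,4)→{4,10}; (3,2)→{2,7}; (4,8)→{4,8}; (5,3)→{3,6}; (6,1)→{1,3}; (7,7)→{6,7,8}; (9,10)→{9,10}. Safe: 5. Place at column 5.
Row 10: attacked by (1,9)→{9}; (2,4)→{4}; (3,2)→{2,9}; (4,8)→{2,8}; (5,3)→{3,8}; (6,1)→{1,5}; (7,7)→{4,7,10}; (8,5)→{3,5,7}; (9,10)→{9,10}. Safe: 6. Place at column 6.
Columns [9, 4, 2, 8, 3, 1, 7, 5, 10, 6], r−c [-8, -2, 1, -4, 2, 5, 0, 3, -1, 4], r+c [10, 6, 5, 12, 8, 7, 14, 13, 19, 16] are all distinct, so no two queens attack.

(1,9) (2,4) (3,2) (4,8) (5,3) (6,1) (7,7) (8,5) (9,10) (10,6)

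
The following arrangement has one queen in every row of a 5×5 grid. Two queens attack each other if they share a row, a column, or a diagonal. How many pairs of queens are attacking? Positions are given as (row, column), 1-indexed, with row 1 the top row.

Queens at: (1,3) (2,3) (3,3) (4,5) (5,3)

Same column: (1,3)–(2,3) (column 3); (1,3)–(3,3) (column 3); (1,3)–(5,3) (column 3); (2,3)–(3,3) (column 3); (2,3)–(5,3) (column 3); (3,3)–(5,3) (column 3).
Same diagonal: (2,3)–(4,5) (|2−4| = |3−5| = 2).
Total attacking pairs: 7.

7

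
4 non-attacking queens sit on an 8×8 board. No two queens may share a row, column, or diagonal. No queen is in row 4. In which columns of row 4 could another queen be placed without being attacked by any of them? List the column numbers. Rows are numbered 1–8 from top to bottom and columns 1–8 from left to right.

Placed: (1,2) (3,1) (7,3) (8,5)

(1,2) attacks row 4 at column 2 and diagonals 5.
(3,1) attacks row 4 at column 1 and diagonals 2.
(7,3) attacks row 4 at column 3 and diagonals 6.
(8,5) attacks row 4 at column 5 and diagonals 1.
Attacked columns: {1, 2, 3, 5, 6}. Safe: {4, 7, 8}.

columns 4, 7, 8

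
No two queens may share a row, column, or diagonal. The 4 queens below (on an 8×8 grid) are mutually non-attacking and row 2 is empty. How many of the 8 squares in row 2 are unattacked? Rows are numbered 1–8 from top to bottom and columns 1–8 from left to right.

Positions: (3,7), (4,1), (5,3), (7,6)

3

(3,7) attacks row 2 at column 7 and diagonals 6, 8.
(4,1) attacks row 2 at column 1 and diagonals 3.
(5,3) attacks row 2 at column 3 and diagonals 6.
(7,6) attacks row 2 at column 6 and diagonals 1.
Attacked columns: {1, 3, 6, 7, 8}. Safe: {2, 4, 5}.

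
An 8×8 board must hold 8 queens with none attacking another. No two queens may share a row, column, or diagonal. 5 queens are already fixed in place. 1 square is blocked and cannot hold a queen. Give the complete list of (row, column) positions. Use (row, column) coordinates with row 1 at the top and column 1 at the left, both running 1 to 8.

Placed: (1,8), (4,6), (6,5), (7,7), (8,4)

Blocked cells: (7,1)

(1,8) (2,3) (3,1) (4,6) (5,2) (6,5) (7,7) (8,4)

Row 2: attacked by (1,8)→{7,8}; (4,6)→{4,6,8}; (6,5)→{1,5}; (7,7)→{2,7}; (8,4)→{4}. Safe: 3. Place at column 3.
Row 3: attacked by (1,8)→{6,8}; (2,3)→{2,3,4}; (4,6)→{5,6,7}; (6,5)→{2,5,8}; (7,7)→{3,7}; (8,4)→{4}. Safe: 1. Place at column 1.
Row 5: attacked by (1,8)→{4,8}; (2,3)→{3,6}; (3,1)→{1,3}; (4,6)→{5,6,7}; (6,5)→{4,5,6}; (7,7)→{5,7}; (8,4)→{1,4,7}. Safe: 2. Place at column 2.
Columns [8, 3, 1, 6, 2, 5, 7, 4], r−c [-7, -1, 2, -2, 3, 1, 0, 4], r+c [9, 5, 4, 10, 7, 11, 14, 12] are all distinct, so no two queens attack.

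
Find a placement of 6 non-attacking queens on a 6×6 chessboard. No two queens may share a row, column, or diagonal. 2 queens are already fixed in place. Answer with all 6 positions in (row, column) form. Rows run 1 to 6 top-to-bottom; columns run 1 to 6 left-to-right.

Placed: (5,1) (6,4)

(1,3) (2,6) (3,2) (4,5) (5,1) (6,4)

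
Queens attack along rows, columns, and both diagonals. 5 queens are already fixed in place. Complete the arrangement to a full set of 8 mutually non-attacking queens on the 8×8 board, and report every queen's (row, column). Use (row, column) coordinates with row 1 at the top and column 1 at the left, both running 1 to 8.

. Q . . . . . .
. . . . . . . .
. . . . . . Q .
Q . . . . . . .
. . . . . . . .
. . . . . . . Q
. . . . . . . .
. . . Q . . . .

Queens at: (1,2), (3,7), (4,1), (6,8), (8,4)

(1,2) (2,5) (3,7) (4,1) (5,3) (6,8) (7,6) (8,4)

Row 2: attacked by (1,2)→{1,2,3}; (3,7)→{6,7,8}; (4,1)→{1,3}; (6,8)→{4,8}; (8,4)→{4}. Safe: 5. Place at column 5.
Row 5: attacked by (1,2)→{2,6}; (2,5)→{2,5,8}; (3,7)→{5,7}; (4,1)→{1,2}; (6,8)→{7,8}; (8,4)→{1,4,7}. Safe: 3. Place at column 3.
Row 7: attacked by (1,2)→{2,8}; (2,5)→{5}; (3,7)→{3,7}; (4,1)→{1,4}; (5,3)→{1,3,5}; (6,8)→{7,8}; (8,4)→{3,4,5}. Safe: 6. Place at column 6.
Columns [2, 5, 7, 1, 3, 8, 6, 4], r−c [-1, -3, -4, 3, 2, -2, 1, 4], r+c [3, 7, 10, 5, 8, 14, 13, 12] are all distinct, so no two queens attack.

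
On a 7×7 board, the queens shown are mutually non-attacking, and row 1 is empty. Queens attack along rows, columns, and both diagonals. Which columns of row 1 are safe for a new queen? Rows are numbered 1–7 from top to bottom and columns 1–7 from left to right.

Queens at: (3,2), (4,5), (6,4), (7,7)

columns 3, 6

(3,2) attacks row 1 at column 2 and diagonals 4.
(4,5) attacks row 1 at column 5 and diagonals 2.
(6,4) attacks row 1 at column 4.
(7,7) attacks row 1 at column 7 and diagonals 1.
Attacked columns: {1, 2, 4, 5, 7}. Safe: {3, 6}.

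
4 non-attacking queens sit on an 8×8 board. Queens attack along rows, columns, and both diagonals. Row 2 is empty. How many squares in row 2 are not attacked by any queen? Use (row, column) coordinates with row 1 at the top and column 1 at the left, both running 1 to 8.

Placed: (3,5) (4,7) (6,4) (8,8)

(3,5) attacks row 2 at column 5 and diagonals 4, 6.
(4,7) attacks row 2 at column 7 and diagonals 5.
(6,4) attacks row 2 at column 4 and diagonals 8.
(8,8) attacks row 2 at column 8 and diagonals 2.
Attacked columns: {2, 4, 5, 6, 7, 8}. Safe: {1, 3}.

2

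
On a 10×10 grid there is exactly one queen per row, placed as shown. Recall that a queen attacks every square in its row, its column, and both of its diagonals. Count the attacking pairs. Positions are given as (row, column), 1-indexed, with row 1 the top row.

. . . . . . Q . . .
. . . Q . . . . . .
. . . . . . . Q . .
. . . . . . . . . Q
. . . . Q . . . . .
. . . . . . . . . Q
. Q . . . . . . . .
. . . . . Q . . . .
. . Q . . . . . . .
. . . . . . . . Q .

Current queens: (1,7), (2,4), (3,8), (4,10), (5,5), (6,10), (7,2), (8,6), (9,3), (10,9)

3

Same column: (4,10)–(6,10) (column 10).
Same diagonal: (1,7)–(4,10) (|1−4| = |7−10| = 3); (4,10)–(8,6) (|4−8| = |10−6| = 4).
Total attacking pairs: 3.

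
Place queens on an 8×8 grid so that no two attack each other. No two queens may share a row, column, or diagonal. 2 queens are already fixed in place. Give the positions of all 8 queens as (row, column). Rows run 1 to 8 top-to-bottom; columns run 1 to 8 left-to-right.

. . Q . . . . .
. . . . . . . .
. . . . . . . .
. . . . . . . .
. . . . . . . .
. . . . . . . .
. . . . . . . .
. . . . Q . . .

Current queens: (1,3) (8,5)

(1,3) (2,6) (3,8) (4,2) (5,4) (6,1) (7,7) (8,5)

Row 2: attacked by (1,3)→{2,3,4}; (8,5)→{5}. Safe: 1, 6, 7, 8. Place at column 6.
Row 3: attacked by (1,3)→{1,3,5}; (2,6)→{5,6,7}; (8,5)→{5}. Safe: 2, 4, 8. Place at column 8.
Row 4: attacked by (1,3)→{3,6}; (2,6)→{4,6,8}; (3,8)→{7,8}; (8,5)→{1,5}. Safe: 2. Place at column 2.
Row 5: attacked by (1,3)→{3,7}; (2,6)→{3,6}; (3,8)→{6,8}; (4,2)→{1,2,3}; (8,5)→{2,5,8}. Safe: 4. Place at column 4.
Row 6: attacked by (1,3)→{3,8}; (2,6)→{2,6}; (3,8)→{5,8}; (4,2)→{2,4}; (5,4)→{3,4,5}; (8,5)→{3,5,7}. Safe: 1. Place at column 1.
Row 7: attacked by (1,3)→{3}; (2,6)→{1,6}; (3,8)→{4,8}; (4,2)→{2,5}; (5,4)→{2,4,6}; (6,1)→{1,2}; (8,5)→{4,5,6}. Safe: 7. Place at column 7.
Columns [3, 6, 8, 2, 4, 1, 7, 5], r−c [-2, -4, -5, 2, 1, 5, 0, 3], r+c [4, 8, 11, 6, 9, 7, 14, 13] are all distinct, so no two queens attack.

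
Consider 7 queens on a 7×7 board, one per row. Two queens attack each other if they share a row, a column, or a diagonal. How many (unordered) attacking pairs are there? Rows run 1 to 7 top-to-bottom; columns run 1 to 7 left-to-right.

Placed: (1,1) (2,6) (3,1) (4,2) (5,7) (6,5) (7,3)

Same column: (1,1)–(3,1) (column 1).
Same diagonal: (3,1)–(4,2) (|3−4| = |1−2| = 1).
Total attacking pairs: 2.

2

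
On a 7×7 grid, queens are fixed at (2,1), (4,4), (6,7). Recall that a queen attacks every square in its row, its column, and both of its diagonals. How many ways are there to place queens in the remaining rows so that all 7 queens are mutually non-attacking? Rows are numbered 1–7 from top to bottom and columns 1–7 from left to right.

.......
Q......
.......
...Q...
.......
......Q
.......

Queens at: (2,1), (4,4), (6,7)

2

Branch on row 1: col 3 → 1; col 5 → 1; col 6 → 0.
Sum: 1 + 1 + 0 = 2.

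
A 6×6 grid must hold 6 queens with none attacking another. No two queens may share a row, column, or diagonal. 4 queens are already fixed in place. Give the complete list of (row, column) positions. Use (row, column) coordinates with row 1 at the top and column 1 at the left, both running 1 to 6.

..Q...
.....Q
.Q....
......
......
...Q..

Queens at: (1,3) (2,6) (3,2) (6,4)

Row 4: attacked by (1,3)→{3,6}; (2,6)→{4,6}; (3,2)→{1,2,3}; (6,4)→{2,4,6}. Safe: 5. Place at column 5.
Row 5: attacked by (1,3)→{3}; (2,6)→{3,6}; (3,2)→{2,4}; (4,5)→{4,5,6}; (6,4)→{3,4,5}. Safe: 1. Place at column 1.
Columns [3, 6, 2, 5, 1, 4], r−c [-2, -4, 1, -1, 4, 2], r+c [4, 8, 5, 9, 6, 10] are all distinct, so no two queens attack.

(1,3) (2,6) (3,2) (4,5) (5,1) (6,4)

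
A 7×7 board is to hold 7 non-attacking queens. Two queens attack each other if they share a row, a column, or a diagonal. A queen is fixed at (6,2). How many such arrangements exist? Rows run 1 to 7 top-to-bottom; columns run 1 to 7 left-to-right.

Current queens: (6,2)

4

Branch on row 1: col 1 → 1; col 3 → 1; col 4 → 0; col 5 → 1; col 6 → 1.
Sum: 1 + 1 + 0 + 1 + 1 = 4.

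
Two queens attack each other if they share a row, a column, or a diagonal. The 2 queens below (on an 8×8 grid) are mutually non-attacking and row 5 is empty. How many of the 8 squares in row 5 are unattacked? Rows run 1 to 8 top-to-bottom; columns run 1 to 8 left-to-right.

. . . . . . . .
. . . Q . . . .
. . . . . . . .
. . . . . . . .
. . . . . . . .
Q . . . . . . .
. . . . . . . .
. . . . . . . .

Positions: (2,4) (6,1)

(2,4) attacks row 5 at column 4 and diagonals 1, 7.
(6,1) attacks row 5 at column 1 and diagonals 2.
Attacked columns: {1, 2, 4, 7}. Safe: {3, 5, 6, 8}.

4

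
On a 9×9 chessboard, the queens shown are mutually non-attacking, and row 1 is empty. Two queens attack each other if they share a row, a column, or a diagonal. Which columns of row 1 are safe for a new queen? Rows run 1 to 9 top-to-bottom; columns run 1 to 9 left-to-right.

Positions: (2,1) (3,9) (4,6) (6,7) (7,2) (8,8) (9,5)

columns 4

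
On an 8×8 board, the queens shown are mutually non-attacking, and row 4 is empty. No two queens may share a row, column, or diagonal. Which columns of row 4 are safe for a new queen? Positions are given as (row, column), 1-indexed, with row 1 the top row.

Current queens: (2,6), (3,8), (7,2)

columns 1, 3

(2,6) attacks row 4 at column 6 and diagonals 4, 8.
(3,8) attacks row 4 at column 8 and diagonals 7.
(7,2) attacks row 4 at column 2 and diagonals 5.
Attacked columns: {2, 4, 5, 6, 7, 8}. Safe: {1, 3}.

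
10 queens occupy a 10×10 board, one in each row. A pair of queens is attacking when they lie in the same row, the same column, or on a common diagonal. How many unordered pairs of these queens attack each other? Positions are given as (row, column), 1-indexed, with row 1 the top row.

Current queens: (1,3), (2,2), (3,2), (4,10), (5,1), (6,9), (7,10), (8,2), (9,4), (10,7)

7

Same column: (2,2)–(3,2) (column 2); (2,2)–(8,2) (column 2); (3,2)–(8,2) (column 2); (4,10)–(7,10) (column 10).
Same diagonal: (1,3)–(2,2) (|1−2| = |3−2| = 1); (6,9)–(7,10) (|6−7| = |9−10| = 1); (7,10)–(10,7) (|7−10| = |10−7| = 3).
Total attacking pairs: 7.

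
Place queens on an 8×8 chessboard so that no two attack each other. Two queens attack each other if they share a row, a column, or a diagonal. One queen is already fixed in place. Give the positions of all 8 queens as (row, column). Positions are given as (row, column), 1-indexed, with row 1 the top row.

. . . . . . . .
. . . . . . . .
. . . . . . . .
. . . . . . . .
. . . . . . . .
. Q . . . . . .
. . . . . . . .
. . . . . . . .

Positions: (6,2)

Row 1: attacked by (6,2)→{2,7}. Safe: 1, 3, 4, 5, 6, 8. Place at column 1.
Row 2: attacked by (1,1)→{1,2}; (6,2)→{2,6}. Safe: 3, 4, 5, 7, 8. Place at column 7.
Row 3: attacked by (1,1)→{1,3}; (2,7)→{6,7,8}; (6,2)→{2,5}. Safe: 4. Place at column 4.
Row 4: attacked by (1,1)→{1,4}; (2,7)→{5,7}; (3,4)→{3,4,5}; (6,2)→{2,4}. Safe: 6, 8. Place at column 6.
Row 5: attacked by (1,1)→{1,5}; (2,7)→{4,7}; (3,4)→{2,4,6}; (4,6)→{5,6,7}; (6,2)→{1,2,3}. Safe: 8. Place at column 8.
Row 7: attacked by (1,1)→{1,7}; (2,7)→{2,7}; (3,4)→{4,8}; (4,6)→{3,6}; (5,8)→{6,8}; (6,2)→{1,2,3}. Safe: 5. Place at column 5.
Row 8: attacked by (1,1)→{1,8}; (2,7)→{1,7}; (3,4)→{4}; (4,6)→{2,6}; (5,8)→{5,8}; (6,2)→{2,4}; (7,5)→{4,5,6}. Safe: 3. Place at column 3.
Columns [1, 7, 4, 6, 8, 2, 5, 3], r−c [0, -5, -1, -2, -3, 4, 2, 5], r+c [2, 9, 7, 10, 13, 8, 12, 11] are all distinct, so no two queens attack.

(1,1) (2,7) (3,4) (4,6) (5,8) (6,2) (7,5) (8,3)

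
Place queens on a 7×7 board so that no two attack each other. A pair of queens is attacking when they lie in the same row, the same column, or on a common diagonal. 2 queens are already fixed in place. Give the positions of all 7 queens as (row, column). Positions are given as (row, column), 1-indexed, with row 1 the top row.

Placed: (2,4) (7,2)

(1,6) (2,4) (3,7) (4,1) (5,3) (6,5) (7,2)

Row 1: attacked by (2,4)→{3,4,5}; (7,2)→{2}. Safe: 1, 6, 7. Place at column 6.
Row 3: attacked by (1,6)→{4,6}; (2,4)→{3,4,5}; (7,2)→{2,6}. Safe: 1, 7. Place at column 7.
Row 4: attacked by (1,6)→{3,6}; (2,4)→{2,4,6}; (3,7)→{6,7}; (7,2)→{2,5}. Safe: 1. Place at column 1.
Row 5: attacked by (1,6)→{2,6}; (2,4)→{1,4,7}; (3,7)→{5,7}; (4,1)→{1,2}; (7,2)→{2,4}. Safe: 3. Place at column 3.
Row 6: attacked by (1,6)→{1,6}; (2,4)→{4}; (3,7)→{4,7}; (4,1)→{1,3}; (5,3)→{2,3,4}; (7,2)→{1,2,3}. Safe: 5. Place at column 5.
Columns [6, 4, 7, 1, 3, 5, 2], r−c [-5, -2, -4, 3, 2, 1, 5], r+c [7, 6, 10, 5, 8, 11, 9] are all distinct, so no two queens attack.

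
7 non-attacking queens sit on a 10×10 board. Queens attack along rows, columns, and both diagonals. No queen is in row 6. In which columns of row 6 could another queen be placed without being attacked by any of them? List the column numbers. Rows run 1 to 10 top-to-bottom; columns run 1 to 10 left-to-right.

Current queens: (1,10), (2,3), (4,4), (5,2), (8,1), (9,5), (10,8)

columns 9

(1,10) attacks row 6 at column 10 and diagonals 5.
(2,3) attacks row 6 at column 3 and diagonals 7.
(4,4) attacks row 6 at column 4 and diagonals 2, 6.
(5,2) attacks row 6 at column 2 and diagonals 1, 3.
(8,1) attacks row 6 at column 1 and diagonals 3.
(9,5) attacks row 6 at column 5 and diagonals 2, 8.
(10,8) attacks row 6 at column 8 and diagonals 4.
Attacked columns: {1, 2, 3, 4, 5, 6, 7, 8, 10}. Safe: {9}.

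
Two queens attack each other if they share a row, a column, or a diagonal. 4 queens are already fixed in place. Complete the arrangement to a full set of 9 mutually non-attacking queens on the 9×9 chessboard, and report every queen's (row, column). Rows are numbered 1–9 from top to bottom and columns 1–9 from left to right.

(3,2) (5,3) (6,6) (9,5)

Row 1: attacked by (3,2)→{2,4}; (5,3)→{3,7}; (6,6)→{1,6}; (9,5)→{5}. Safe: 8, 9. Place at column 9.
Row 2: attacked by (1,9)→{8,9}; (3,2)→{1,2,3}; (5,3)→{3,6}; (6,6)→{2,6}; (9,5)→{5}. Safe: 4, 7. Place at column 4.
Row 4: attacked by (1,9)→{6,9}; (2,4)→{2,4,6}; (3,2)→{1,2,3}; (5,3)→{2,3,4}; (6,6)→{4,6,8}; (9,5)→{5}. Safe: 7. Place at column 7.
Row 7: attacked by (1,9)→{3,9}; (2,4)→{4,9}; (3,2)→{2,6}; (4,7)→{4,7}; (5,3)→{1,3,5}; (6,6)→{5,6,7}; (9,5)→{3,5,7}. Safe: 8. Place at column 8.
Row 8: attacked by (1,9)→{2,9}; (2,4)→{4}; (3,2)→{2,7}; (4,7)→{3,7}; (5,3)→{3,6}; (6,6)→{4,6,8}; (7,8)→{7,8,9}; (9,5)→{4,5,6}. Safe: 1. Place at column 1.
Columns [9, 4, 2, 7, 3, 6, 8, 1, 5], r−c [-8, -2, 1, -3, 2, 0, -1, 7, 4], r+c [10, 6, 5, 11, 8, 12, 15, 9, 14] are all distinct, so no two queens attack.

(1,9) (2,4) (3,2) (4,7) (5,3) (6,6) (7,8) (8,1) (9,5)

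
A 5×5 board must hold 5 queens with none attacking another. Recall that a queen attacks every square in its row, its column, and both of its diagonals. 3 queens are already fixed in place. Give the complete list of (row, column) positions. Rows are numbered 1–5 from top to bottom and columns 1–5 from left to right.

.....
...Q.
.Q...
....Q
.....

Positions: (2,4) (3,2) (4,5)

Row 1: attacked by (2,4)→{3,4,5}; (3,2)→{2,4}; (4,5)→{2,5}. Safe: 1. Place at column 1.
Row 5: attacked by (1,1)→{1,5}; (2,4)→{1,4}; (3,2)→{2,4}; (4,5)→{4,5}. Safe: 3. Place at column 3.
Columns [1, 4, 2, 5, 3], r−c [0, -2, 1, -1, 2], r+c [2, 6, 5, 9, 8] are all distinct, so no two queens attack.

(1,1) (2,4) (3,2) (4,5) (5,3)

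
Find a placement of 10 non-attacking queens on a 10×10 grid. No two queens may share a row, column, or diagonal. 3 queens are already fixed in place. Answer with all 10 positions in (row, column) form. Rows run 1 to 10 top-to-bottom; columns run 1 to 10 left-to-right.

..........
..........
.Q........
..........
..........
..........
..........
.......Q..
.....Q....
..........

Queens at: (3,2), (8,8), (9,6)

Row 1: attacked by (3,2)→{2,4}; (8,8)→{1,8}; (9,6)→{6}. Safe: 3, 5, 7, 9, 10. Place at column 5.
Row 2: attacked by (1,5)→{4,5,6}; (3,2)→{1,2,3}; (8,8)→{2,8}; (9,6)→{6}. Safe: 7, 9, 10. Place at column 9.
Row 4: attacked by (1,5)→{2,5,8}; (2,9)→{7,9}; (3,2)→{1,2,3}; (8,8)→{4,8}; (9,6)→{1,6}. Safe: 10. Place at column 10.
Row 5: attacked by (1,5)→{1,5,9}; (2,9)→{6,9}; (3,2)→{2,4}; (4,10)→{9,10}; (8,8)→{5,8}; (9,6)→{2,6,10}. Safe: 3, 7. Place at column 7.
Row 6: attacked by (1,5)→{5,10}; (2,9)→{5,9}; (3,2)→{2,5}; (4,10)→{8,10}; (5,7)→{6,7,8}; (8,8)→{6,8,10}; (9,6)→{3,6,9}. Safe: 1, 4. Place at column 4.
Row 7: attacked by (1,5)→{5}; (2,9)→{4,9}; (3,2)→{2,6}; (4,10)→{7,10}; (5,7)→{5,7,9}; (6,4)→{3,4,5}; (8,8)→{7,8,9}; (9,6)→{4,6,8}. Safe: 1. Place at column 1.
Row 10: attacked by (1,5)→{5}; (2,9)→{1,9}; (3,2)→{2,9}; (4,10)→{4,10}; (5,7)→{2,7}; (6,4)→{4,8}; (7,1)→{1,4}; (8,8)→{6,8,10}; (9,6)→{5,6,7}. Safe: 3. Place at column 3.
Columns [5, 9, 2, 10, 7, 4, 1, 8, 6, 3], r−c [-4, -7, 1, -6, -2, 2, 6, 0, 3, 7], r+c [6, 11, 5, 14, 12, 10, 8, 16, 15, 13] are all distinct, so no two queens attack.

(1,5) (2,9) (3,2) (4,10) (5,7) (6,4) (7,1) (8,8) (9,6) (10,3)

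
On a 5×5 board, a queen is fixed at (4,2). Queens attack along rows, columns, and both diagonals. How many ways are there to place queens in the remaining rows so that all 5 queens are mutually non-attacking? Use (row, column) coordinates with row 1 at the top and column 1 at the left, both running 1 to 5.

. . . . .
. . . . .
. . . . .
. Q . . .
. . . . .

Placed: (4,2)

2

Branch on row 1: col 1 → 1; col 3 → 1; col 4 → 0.
Sum: 1 + 1 + 0 = 2.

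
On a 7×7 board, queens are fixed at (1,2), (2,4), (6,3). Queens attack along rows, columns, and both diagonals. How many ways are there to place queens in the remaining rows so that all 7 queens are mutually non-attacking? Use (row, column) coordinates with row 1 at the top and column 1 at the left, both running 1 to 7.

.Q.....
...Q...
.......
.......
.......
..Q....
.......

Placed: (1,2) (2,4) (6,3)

Branch on row 3: col 1 → 1; col 7 → 0.
Sum: 1 + 0 = 1.

1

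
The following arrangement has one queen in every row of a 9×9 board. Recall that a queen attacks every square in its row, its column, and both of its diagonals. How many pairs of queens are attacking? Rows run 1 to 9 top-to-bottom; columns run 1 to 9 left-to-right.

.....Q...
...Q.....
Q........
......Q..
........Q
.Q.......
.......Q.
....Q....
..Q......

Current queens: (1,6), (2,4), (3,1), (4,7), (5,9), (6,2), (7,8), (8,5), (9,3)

0

All columns are distinct and no two queens satisfy |Δrow| = |Δcol|, so no pair attacks.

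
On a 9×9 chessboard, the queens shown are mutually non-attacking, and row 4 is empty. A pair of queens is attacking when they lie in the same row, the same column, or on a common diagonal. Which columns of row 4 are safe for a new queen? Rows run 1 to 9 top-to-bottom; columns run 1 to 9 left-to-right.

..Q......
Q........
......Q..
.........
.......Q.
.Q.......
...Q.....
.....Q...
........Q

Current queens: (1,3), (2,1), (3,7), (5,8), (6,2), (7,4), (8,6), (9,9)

columns 5

(1,3) attacks row 4 at column 3 and diagonals 6.
(2,1) attacks row 4 at column 1 and diagonals 3.
(3,7) attacks row 4 at column 7 and diagonals 6, 8.
(5,8) attacks row 4 at column 8 and diagonals 7, 9.
(6,2) attacks row 4 at column 2 and diagonals 4.
(7,4) attacks row 4 at column 4 and diagonals 1, 7.
(8,6) attacks row 4 at column 6 and diagonals 2.
(9,9) attacks row 4 at column 9 and diagonals 4.
Attacked columns: {1, 2, 3, 4, 6, 7, 8, 9}. Safe: {5}.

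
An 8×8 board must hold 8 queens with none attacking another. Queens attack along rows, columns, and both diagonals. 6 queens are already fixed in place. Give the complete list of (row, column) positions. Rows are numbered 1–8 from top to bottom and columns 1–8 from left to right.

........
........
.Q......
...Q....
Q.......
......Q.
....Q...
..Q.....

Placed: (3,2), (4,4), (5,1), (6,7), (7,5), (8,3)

(1,6) (2,8) (3,2) (4,4) (5,1) (6,7) (7,5) (8,3)

Row 1: attacked by (3,2)→{2,4}; (4,4)→{1,4,7}; (5,1)→{1,5}; (6,7)→{2,7}; (7,5)→{5}; (8,3)→{3}. Safe: 6, 8. Place at column 6.
Row 2: attacked by (1,6)→{5,6,7}; (3,2)→{1,2,3}; (4,4)→{2,4,6}; (5,1)→{1,4}; (6,7)→{3,7}; (7,5)→{5}; (8,3)→{3}. Safe: 8. Place at column 8.
Columns [6, 8, 2, 4, 1, 7, 5, 3], r−c [-5, -6, 1, 0, 4, -1, 2, 5], r+c [7, 10, 5, 8, 6, 13, 12, 11] are all distinct, so no two queens attack.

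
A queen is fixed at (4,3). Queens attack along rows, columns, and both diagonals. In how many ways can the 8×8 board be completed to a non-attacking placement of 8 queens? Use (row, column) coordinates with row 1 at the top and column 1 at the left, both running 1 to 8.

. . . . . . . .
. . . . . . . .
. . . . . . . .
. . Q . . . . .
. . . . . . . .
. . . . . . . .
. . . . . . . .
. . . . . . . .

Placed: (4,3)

12

Branch on row 1: col 1 → 1; col 2 → 1; col 4 → 6; col 5 → 1; col 7 → 1; col 8 → 2.
Sum: 1 + 1 + 6 + 1 + 1 + 2 = 12.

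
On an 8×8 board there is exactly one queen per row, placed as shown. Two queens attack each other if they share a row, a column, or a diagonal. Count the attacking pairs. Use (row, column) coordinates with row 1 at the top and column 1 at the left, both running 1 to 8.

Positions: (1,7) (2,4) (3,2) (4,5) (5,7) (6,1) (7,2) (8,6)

5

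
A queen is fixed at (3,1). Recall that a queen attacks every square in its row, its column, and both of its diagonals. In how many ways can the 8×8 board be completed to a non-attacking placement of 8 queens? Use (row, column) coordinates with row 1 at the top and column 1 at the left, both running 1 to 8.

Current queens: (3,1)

16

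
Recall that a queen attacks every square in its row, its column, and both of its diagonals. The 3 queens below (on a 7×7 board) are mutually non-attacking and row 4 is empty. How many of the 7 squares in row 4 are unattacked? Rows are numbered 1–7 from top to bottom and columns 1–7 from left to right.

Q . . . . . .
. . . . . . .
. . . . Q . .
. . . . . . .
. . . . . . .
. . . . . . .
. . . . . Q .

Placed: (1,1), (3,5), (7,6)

2

(1,1) attacks row 4 at column 1 and diagonals 4.
(3,5) attacks row 4 at column 5 and diagonals 4, 6.
(7,6) attacks row 4 at column 6 and diagonals 3.
Attacked columns: {1, 3, 4, 5, 6}. Safe: {2, 7}.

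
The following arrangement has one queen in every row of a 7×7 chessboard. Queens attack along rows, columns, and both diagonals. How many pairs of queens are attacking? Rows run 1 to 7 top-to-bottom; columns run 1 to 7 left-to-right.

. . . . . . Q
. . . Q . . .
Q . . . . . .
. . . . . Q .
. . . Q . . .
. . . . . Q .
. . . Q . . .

Same column: (2,4)–(5,4) (column 4); (2,4)–(7,4) (column 4); (4,6)–(6,6) (column 6); (5,4)–(7,4) (column 4).
Same diagonal: (2,4)–(4,6) (|2−4| = |4−6| = 2).
Total attacking pairs: 5.

5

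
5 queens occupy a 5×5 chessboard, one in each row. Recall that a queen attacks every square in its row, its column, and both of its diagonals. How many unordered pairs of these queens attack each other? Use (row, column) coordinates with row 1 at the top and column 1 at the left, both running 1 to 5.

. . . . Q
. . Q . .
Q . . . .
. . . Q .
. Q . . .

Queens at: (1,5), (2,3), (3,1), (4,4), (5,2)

All columns are distinct and no two queens satisfy |Δrow| = |Δcol|, so no pair attacks.

0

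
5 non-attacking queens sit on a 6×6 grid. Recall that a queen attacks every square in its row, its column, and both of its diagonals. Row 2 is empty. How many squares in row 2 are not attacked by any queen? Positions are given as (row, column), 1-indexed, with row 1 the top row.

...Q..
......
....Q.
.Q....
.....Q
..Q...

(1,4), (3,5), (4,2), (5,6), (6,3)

1

(1,4) attacks row 2 at column 4 and diagonals 3, 5.
(3,5) attacks row 2 at column 5 and diagonals 4, 6.
(4,2) attacks row 2 at column 2 and diagonals 4.
(5,6) attacks row 2 at column 6 and diagonals 3.
(6,3) attacks row 2 at column 3.
Attacked columns: {2, 3, 4, 5, 6}. Safe: {1}.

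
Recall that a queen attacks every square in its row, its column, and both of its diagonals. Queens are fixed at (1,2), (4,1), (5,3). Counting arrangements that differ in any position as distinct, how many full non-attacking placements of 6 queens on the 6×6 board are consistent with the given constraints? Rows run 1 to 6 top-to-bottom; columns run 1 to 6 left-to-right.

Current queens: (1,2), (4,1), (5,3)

1

Branch on row 2: col 4 → 1; col 5 → 0.
Sum: 1 + 0 = 1.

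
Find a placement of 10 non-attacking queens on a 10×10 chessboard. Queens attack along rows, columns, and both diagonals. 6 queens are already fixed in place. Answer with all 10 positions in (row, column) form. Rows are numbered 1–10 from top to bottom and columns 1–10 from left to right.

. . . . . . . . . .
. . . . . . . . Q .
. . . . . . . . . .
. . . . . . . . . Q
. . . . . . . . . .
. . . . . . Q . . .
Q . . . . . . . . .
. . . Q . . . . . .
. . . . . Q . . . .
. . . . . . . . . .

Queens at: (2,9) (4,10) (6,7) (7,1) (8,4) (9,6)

Row 1: attacked by (2,9)→{8,9,10}; (4,10)→{7,10}; (6,7)→{2,7}; (7,1)→{1,7}; (8,4)→{4}; (9,6)→{6}. Safe: 3, 5. Place at column 3.
Row 3: attacked by (1,3)→{1,3,5}; (2,9)→{8,9,10}; (4,10)→{9,10}; (6,7)→{4,7,10}; (7,1)→{1,5}; (8,4)→{4,9}; (9,6)→{6}. Safe: 2. Place at column 2.
Row 5: attacked by (1,3)→{3,7}; (2,9)→{6,9}; (3,2)→{2,4}; (4,10)→{9,10}; (6,7)→{6,7,8}; (7,1)→{1,3}; (8,4)→{1,4,7}; (9,6)→{2,6,10}. Safe: 5. Place at column 5.
Row 10: attacked by (1,3)→{3}; (2,9)→{1,9}; (3,2)→{2,9}; (4,10)→{4,10}; (5,5)→{5,10}; (6,7)→{3,7}; (7,1)→{1,4}; (8,4)→{2,4,6}; (9,6)→{5,6,7}. Safe: 8. Place at column 8.
Columns [3, 9, 2, 10, 5, 7, 1, 4, 6, 8], r−c [-2, -7, 1, -6, 0, -1, 6, 4, 3, 2], r+c [4, 11, 5, 14, 10, 13, 8, 12, 15, 18] are all distinct, so no two queens attack.

(1,3) (2,9) (3,2) (4,10) (5,5) (6,7) (7,1) (8,4) (9,6) (10,8)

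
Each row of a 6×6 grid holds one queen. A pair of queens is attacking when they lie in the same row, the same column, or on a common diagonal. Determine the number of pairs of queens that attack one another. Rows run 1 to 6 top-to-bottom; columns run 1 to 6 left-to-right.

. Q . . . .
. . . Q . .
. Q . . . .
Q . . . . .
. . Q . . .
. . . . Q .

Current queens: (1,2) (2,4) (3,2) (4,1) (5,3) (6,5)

3

Same column: (1,2)–(3,2) (column 2).
Same diagonal: (3,2)–(4,1) (|3−4| = |2−1| = 1); (3,2)–(6,5) (|3−6| = |2−5| = 3).
Total attacking pairs: 3.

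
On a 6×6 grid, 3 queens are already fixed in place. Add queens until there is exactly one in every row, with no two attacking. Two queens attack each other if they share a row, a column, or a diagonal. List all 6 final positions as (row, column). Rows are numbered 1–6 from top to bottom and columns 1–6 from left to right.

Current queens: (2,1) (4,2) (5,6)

(1,4) (2,1) (3,5) (4,2) (5,6) (6,3)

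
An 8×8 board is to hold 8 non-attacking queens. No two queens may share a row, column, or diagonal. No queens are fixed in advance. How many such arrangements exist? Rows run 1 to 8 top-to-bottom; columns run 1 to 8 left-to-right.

92

Branch on row 1: col 1 → 4; col 2 → 8; col 3 → 16; col 4 → 18; col 5 → 18; col 6 → 16; col 7 → 8; col 8 → 4.
Sum: 4 + 8 + 16 + 18 + 18 + 16 + 8 + 4 = 92.
(This is the classic 8-queens count.)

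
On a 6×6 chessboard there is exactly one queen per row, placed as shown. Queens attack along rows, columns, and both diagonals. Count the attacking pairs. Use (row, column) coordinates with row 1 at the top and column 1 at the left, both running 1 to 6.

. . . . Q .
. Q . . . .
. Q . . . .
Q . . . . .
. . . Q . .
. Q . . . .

Same column: (2,2)–(3,2) (column 2); (2,2)–(6,2) (column 2); (3,2)–(6,2) (column 2).
Same diagonal: (3,2)–(4,1) (|3−4| = |2−1| = 1); (3,2)–(5,4) (|3−5| = |2−4| = 2).
Total attacking pairs: 5.

5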